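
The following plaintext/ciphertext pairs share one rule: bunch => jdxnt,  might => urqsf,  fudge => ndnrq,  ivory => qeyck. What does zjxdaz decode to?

ransom

The shift increases by 1 at each position, starting from +8: 8, 9, 10, ….
Reversing it on zjxdaz: z−8=r, j−9=a, x−10=n, d−11=s, a−12=o, z−13=m.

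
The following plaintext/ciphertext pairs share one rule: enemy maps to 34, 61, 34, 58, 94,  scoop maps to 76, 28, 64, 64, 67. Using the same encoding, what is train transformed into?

Each letter becomes 3×(its alphabet position, a=1..z=26) + 19.
For train: t=20→79, r=18→73, a=1→22, i=9→46, n=14→61.

79, 73, 22, 46, 61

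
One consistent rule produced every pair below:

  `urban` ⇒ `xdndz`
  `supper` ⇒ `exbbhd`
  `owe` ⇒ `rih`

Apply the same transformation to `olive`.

The shift depends on letter class: consonant r→d is +12, but vowel u→x is +3. Vowels shift forward by 3 and consonants shift forward by 12.
Applying it to olive: o(vowel)+3=r, l(cons)+12=x, i(vowel)+3=l, v(cons)+12=h, e(vowel)+3=h.

rxlhh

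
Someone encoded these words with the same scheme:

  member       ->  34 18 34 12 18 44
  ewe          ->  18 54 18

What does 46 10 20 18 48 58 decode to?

safety

The formula is n = 2×(alphabet index, a=1) + 8.
Undoing it on 46 10 20 18 48 58: 46→(46−8)÷2=19=s, 10→(10−8)÷2=1=a, 20→(20−8)÷2=6=f, 18→(18−8)÷2=5=e, 48→(48−8)÷2=20=t, 58→(58−8)÷2=25=y.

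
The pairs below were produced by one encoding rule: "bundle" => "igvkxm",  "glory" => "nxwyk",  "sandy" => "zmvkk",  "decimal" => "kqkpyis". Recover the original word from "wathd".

polar

Shifts by position in bundle: pos 0: b→i (+7), pos 1: u→g (+12), pos 2: n→v (+8), pos 3: d→k (+7), pos 4: l→x (+12), pos 5: e→m (+8) — repeating every 3. A repeating key of period 3 is used — shifts +7, +12, +8 over and over.
Decoding wathd: w−7=p, a−12=o, t−8=l, h−7=a, d−12=r.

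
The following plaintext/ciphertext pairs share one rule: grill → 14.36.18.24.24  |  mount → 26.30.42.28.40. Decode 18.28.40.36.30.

intro

g(#7)→14 and r(#18)→36: differences scale by 2, so n = 2·pos + 0. The formula is n = 2×(alphabet index, a=1).
Undoing it on 18.28.40.36.30: 18→(18−0)÷2=9=i, 28→(28−0)÷2=14=n, 40→(40−0)÷2=20=t, 36→(36−0)÷2=18=r, 30→(30−0)÷2=15=o.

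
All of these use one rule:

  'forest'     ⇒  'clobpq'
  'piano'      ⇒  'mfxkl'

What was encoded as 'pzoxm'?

scrap

Compare letters: f→c is +23, o→l is +23, r→o is +23 — a constant shift. This is a Caesar cipher with shift 23.
Decoding pzoxm: p−23=s, z−23=c, o−23=r, x−23=a, m−23=p.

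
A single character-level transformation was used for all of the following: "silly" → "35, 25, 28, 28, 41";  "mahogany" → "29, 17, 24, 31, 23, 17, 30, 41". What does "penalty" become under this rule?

32, 21, 30, 17, 28, 36, 41

Each letter is replaced by its alphabet position (a=1..z=26) + 16.
For penalty: p=16→32, e=5→21, n=14→30, a=1→17, l=12→28, t=20→36, y=25→41.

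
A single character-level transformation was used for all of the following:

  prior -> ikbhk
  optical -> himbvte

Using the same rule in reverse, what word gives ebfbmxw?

Compare letters: p→i is +19, r→k is +19, i→b is +19 — a constant shift. Every letter moves 19 places later in the alphabet, wrapping around z→a.
Decoding ebfbmxw: e−19=l, b−19=i, f−19=m, b−19=i, m−19=t, x−19=e, w−19=d.

limited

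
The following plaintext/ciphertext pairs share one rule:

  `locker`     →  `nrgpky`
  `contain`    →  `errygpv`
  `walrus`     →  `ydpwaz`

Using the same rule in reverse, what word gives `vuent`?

Each letter shifts forward by (position + 2), i.e. 2, 3, 4, … — the shift grows by one for each successive letter.
Decoding vuent: v−2=t, u−3=r, e−4=a, n−5=i, t−6=n.

train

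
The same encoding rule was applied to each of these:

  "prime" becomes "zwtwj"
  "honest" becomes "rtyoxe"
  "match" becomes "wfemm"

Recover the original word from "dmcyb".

throw

It's a Vigenère-style cipher with numeric key [10,5,11]: position i shifts by key[i mod 3].
Reversing it on dmcyb: d−10=t, m−5=h, c−11=r, y−10=o, b−5=w.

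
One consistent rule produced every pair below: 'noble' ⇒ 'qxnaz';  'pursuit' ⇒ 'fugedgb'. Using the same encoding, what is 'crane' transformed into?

qzmdo

The output letters match the input read backwards, each shifted +12: noble reversed is elbon. Read the word backwards and shift each letter +12.
Applying it to crane: reverse → enarc; then shift: e+12=q, n+12=z, a+12=m, r+12=d, c+12=o.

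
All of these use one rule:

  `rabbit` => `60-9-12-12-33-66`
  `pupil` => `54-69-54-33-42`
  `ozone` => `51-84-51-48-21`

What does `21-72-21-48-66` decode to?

event

r(#18)→60 and a(#1)→9: differences scale by 3, so n = 3·pos + 6. Each letter becomes 3×(its alphabet position, a=1..z=26) + 6.
Decoding 21-72-21-48-66: 21→(21−6)÷3=5=e, 72→(72−6)÷3=22=v, 21→(21−6)÷3=5=e, 48→(48−6)÷3=14=n, 66→(66−6)÷3=20=t.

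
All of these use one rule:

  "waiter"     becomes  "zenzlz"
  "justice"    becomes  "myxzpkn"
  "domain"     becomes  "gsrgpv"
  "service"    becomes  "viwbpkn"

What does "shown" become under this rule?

vltcu

In waiter: w→z is +3, a→e is +4, i→n is +5, t→z is +6 — the shift increases by 1 each position. Each letter shifts forward by (position + 3), i.e. 3, 4, 5, … — the shift grows by one for each successive letter.
On shown: s+3=v, h+4=l, o+5=t, w+6=c, n+7=u.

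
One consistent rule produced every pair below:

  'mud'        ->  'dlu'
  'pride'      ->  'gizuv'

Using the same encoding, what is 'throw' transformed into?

Compare letters: m→d is +17, u→l is +17, d→u is +17 — a constant shift. It's a constant shift of +17 (ROT17).
Applying it to throw: t+17=k, h+17=y, r+17=i, o+17=f, w+17=n.

kyifn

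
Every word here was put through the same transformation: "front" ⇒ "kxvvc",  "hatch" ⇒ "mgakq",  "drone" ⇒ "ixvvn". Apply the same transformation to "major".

rgqwa

In front: f→k is +5, r→x is +6, o→v is +7, n→v is +8 — the shift increases by 1 each position. Each letter shifts forward by (position + 5), i.e. 5, 6, 7, … — the shift grows by one for each successive letter.
Applying it to major: m+5=r, a+6=g, j+7=q, o+8=w, r+9=a.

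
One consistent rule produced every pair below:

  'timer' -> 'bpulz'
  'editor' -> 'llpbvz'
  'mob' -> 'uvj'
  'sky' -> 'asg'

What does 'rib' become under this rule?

The shift depends on letter class: consonant t→b is +8, but vowel i→p is +7. Vowels shift forward by 7 and consonants shift forward by 8.
Applying it to rib: r(cons)+8=z, i(vowel)+7=p, b(cons)+8=j.

zpj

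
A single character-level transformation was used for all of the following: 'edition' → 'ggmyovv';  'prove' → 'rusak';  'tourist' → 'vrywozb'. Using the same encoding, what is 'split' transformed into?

In edition: e→g is +2, d→g is +3, i→m is +4, t→y is +5 — the shift increases by 1 each position. Each letter shifts forward by (position + 2), i.e. 2, 3, 4, … — the shift grows by one for each successive letter.
Applying it to split: s+2=u, p+3=s, l+4=p, i+5=n, t+6=z.

uspnz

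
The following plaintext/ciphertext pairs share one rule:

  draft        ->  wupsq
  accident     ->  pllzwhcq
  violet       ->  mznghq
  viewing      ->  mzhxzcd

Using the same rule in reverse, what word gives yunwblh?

d(3)→w(22) and r(17)→u(20) fit y≡11x+15 (mod 26); the inverse of 11 mod 26 is 19. This is an affine cipher: with a=0,…,z=25, each position x becomes (11x+15) mod 26.
Undoing it on yunwblh: y(24)→19·(24−15)≡15=p; u(20)→19·(20−15)≡17=r; n(13)→19·(13−15)≡14=o; w(22)→19·(22−15)≡3=d; b(1)→19·(1−15)≡20=u; l(11)→19·(11−15)≡2=c; h(7)→19·(7−15)≡4=e (all mod 26).

produce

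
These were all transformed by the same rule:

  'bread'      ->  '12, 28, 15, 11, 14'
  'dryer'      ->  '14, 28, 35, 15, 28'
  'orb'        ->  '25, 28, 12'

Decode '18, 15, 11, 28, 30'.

heart

b is letter #2 and maps to 12: an offset of 10. Letters become their 1-based position plus 10 (so a→11, b→12, …).
Decoding 18, 15, 11, 28, 30: 18→(18−10)÷1=8=h, 15→(15−10)÷1=5=e, 11→(11−10)÷1=1=a, 28→(28−10)÷1=18=r, 30→(30−10)÷1=20=t.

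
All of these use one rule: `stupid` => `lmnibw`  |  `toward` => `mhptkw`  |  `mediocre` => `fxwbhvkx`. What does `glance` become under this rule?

It's a constant shift of +19 (ROT19).
Applying it to glance: g+19=z, l+19=e, a+19=t, n+19=g, c+19=v, e+19=x.

zetgvx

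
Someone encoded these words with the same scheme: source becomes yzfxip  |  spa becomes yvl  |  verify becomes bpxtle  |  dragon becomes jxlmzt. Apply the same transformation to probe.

The shift depends on letter class: consonant s→y is +6, but vowel o→z is +11. Vowels shift forward by 11 and consonants shift forward by 6.
For probe: p(cons)+6=v, r(cons)+6=x, o(vowel)+11=z, b(cons)+6=h, e(vowel)+11=p.

vxzhp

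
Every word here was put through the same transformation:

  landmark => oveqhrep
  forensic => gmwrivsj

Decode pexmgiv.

The output letters match the input read backwards, each shifted +4: landmark reversed is kramdnal. Read the word backwards and shift each letter +4.
Reversing it on pexmgiv: shift back: p−4=l, e−4=a, x−4=t, m−4=i, g−4=c, i−4=e, v−4=r → laticer; then reverse → recital.

recital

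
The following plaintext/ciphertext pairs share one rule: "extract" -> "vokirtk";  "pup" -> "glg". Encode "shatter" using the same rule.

Compare letters: e→v is +17, x→o is +17, t→k is +17 — a constant shift. Each letter is shifted forward by 17 in the alphabet (a Caesar shift of +17).
Applying it to shatter: s+17=j, h+17=y, a+17=r, t+17=k, t+17=k, e+17=v, r+17=i.

jyrkkvi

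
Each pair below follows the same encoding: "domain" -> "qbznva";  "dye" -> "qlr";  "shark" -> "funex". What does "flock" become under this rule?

sybpx

Each letter is shifted forward by 13 in the alphabet (a Caesar shift of +13).
Applying it to flock: f+13=s, l+13=y, o+13=b, c+13=p, k+13=x.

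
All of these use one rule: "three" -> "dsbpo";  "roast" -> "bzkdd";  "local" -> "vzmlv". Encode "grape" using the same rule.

qckao

Shifts by position in three: pos 0: t→d (+10), pos 1: h→s (+11), pos 2: r→b (+10), pos 3: e→p (+11) — repeating every 2. A repeating key of period 2 is used — shifts +10, +11 over and over.
On grape: g+10=q, r+11=c, a+10=k, p+11=a, e+10=o.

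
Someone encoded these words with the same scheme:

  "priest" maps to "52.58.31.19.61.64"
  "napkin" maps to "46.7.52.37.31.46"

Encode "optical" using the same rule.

49.52.64.31.13.7.40

p(#16)→52 and r(#18)→58: differences scale by 3, so n = 3·pos + 4. With a=1..z=26, the number is 3·pos + 4.
For optical: o=15→49, p=16→52, t=20→64, i=9→31, c=3→13, a=1→7, l=12→40.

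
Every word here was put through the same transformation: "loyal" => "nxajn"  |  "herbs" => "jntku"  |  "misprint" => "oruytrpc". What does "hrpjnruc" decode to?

finalist

Shifts by position in loyal: pos 0: l→n (+2), pos 1: o→x (+9), pos 2: y→a (+2), pos 3: a→j (+9) — repeating every 2. It's a Vigenère-style cipher with numeric key [2,9]: position i shifts by key[i mod 2].
Decoding hrpjnruc: h−2=f, r−9=i, p−2=n, j−9=a, n−2=l, r−9=i, u−2=s, c−9=t.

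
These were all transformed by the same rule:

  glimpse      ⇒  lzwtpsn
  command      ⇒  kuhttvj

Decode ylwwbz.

supper

The output letters match the input read backwards, each shifted +7: glimpse reversed is espmilg. Read the word backwards and shift each letter +7.
Decoding ylwwbz: shift back: y−7=r, l−7=e, w−7=p, w−7=p, b−7=u, z−7=s → reppus; then reverse → supper.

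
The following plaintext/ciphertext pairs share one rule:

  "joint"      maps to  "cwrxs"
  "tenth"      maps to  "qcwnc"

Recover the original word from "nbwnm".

The output letters match the input read backwards, each shifted +9: joint reversed is tnioj. Read the word backwards and shift each letter +9.
Decoding nbwnm: shift back: n−9=e, b−9=s, w−9=n, n−9=e, m−9=d → esned; then reverse → dense.

dense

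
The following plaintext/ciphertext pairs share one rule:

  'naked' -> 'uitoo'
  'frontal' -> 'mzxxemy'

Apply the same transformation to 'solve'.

zwufp

In naked: n→u is +7, a→i is +8, k→t is +9, e→o is +10 — the shift increases by 1 each position. Letter i (0-indexed) is shifted by i+7, so successive shifts are 7, 8, 9, ….
On solve: s+7=z, o+8=w, l+9=u, v+10=f, e+11=p.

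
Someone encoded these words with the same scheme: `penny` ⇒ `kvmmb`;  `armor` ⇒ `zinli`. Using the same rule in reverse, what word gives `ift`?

Each pair mirrors across the alphabet (p↔k, e↔v, n↔m): positions sum to 25. This is the alphabet-reversal cipher (Atbash): a becomes z, b becomes y, etc.
Reversing it on ift: i↔r, f↔u, t↔g.

rug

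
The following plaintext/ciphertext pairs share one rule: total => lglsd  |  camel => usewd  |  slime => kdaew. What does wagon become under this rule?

This is a Caesar cipher with shift 18.
Applying it to wagon: w+18=o, a+18=s, g+18=y, o+18=g, n+18=f.

osygf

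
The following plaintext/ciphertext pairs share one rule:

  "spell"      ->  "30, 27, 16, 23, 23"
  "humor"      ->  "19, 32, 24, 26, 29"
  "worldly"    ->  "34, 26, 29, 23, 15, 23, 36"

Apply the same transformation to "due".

s is letter #19 and maps to 30: an offset of 11. Each letter is replaced by its alphabet position (a=1..z=26) + 11.
For due: d=4→15, u=21→32, e=5→16.

15, 32, 16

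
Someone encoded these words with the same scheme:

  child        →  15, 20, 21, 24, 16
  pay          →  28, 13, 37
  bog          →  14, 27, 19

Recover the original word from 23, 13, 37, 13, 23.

kayak

Letters become their 1-based position plus 12 (so a→13, b→14, …).
Reversing it on 23, 13, 37, 13, 23: 23→(23−12)÷1=11=k, 13→(13−12)÷1=1=a, 37→(37−12)÷1=25=y, 13→(13−12)÷1=1=a, 23→(23−12)÷1=11=k.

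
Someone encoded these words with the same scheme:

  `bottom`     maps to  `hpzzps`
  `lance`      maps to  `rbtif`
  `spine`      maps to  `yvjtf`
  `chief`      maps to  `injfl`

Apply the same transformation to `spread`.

The shift depends on letter class: consonant b→h is +6, but vowel o→p is +1. Vowels shift forward by 1 and consonants shift forward by 6.
On spread: s(cons)+6=y, p(cons)+6=v, r(cons)+6=x, e(vowel)+1=f, a(vowel)+1=b, d(cons)+6=j.

yvxfbj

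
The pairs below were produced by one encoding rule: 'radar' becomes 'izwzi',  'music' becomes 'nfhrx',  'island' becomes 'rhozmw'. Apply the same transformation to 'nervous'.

mvielfh

Each pair mirrors across the alphabet (r↔i, a↔z, d↔w): positions sum to 25. Each letter is replaced by its mirror in the alphabet: a↔z, b↔y, c↔x, and so on (the Atbash cipher).
Applying it to nervous: n↔m, e↔v, r↔i, v↔e, o↔l, u↔f, s↔h.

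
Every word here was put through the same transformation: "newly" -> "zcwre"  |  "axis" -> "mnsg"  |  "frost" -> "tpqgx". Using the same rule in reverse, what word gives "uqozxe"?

Each letter's alphabet position (a=0..z=25) is mapped through 17·x+12 mod 26 — an affine cipher.
Reversing it on uqozxe: u(20)→23·(20−12)≡2=c; q(16)→23·(16−12)≡14=o; o(14)→23·(14−12)≡20=u; z(25)→23·(25−12)≡13=n; x(23)→23·(23−12)≡19=t; e(4)→23·(4−12)≡24=y (all mod 26).

county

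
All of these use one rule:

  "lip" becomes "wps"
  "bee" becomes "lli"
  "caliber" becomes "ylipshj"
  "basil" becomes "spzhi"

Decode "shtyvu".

The output letters match the input read backwards, each shifted +7: lip reversed is pil. The word is reversed, then every letter is shifted forward by 7.
Decoding shtyvu: shift back: s−7=l, h−7=a, t−7=m, y−7=r, v−7=o, u−7=n → lamron; then reverse → normal.

normal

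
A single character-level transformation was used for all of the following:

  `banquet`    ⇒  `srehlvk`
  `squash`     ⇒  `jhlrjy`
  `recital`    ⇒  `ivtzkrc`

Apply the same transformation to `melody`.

Compare letters: b→s is +17, a→r is +17, n→e is +17 — a constant shift. It's a constant shift of +17 (ROT17).
On melody: m+17=d, e+17=v, l+17=c, o+17=f, d+17=u, y+17=p.

dvcfup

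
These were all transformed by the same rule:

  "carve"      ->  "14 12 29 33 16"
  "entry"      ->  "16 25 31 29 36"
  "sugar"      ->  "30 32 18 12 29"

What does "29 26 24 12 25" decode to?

roman

c is letter #3 and maps to 14: an offset of 11. Letters become their 1-based position plus 11 (so a→12, b→13, …).
Reversing it on 29 26 24 12 25: 29→(29−11)÷1=18=r, 26→(26−11)÷1=15=o, 24→(24−11)÷1=13=m, 12→(12−11)÷1=1=a, 25→(25−11)÷1=14=n.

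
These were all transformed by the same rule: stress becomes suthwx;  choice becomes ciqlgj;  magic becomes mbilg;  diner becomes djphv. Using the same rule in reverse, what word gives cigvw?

In stress: s→s is +0, t→u is +1, r→t is +2, e→h is +3 — the shift increases by 1 each position. Letter i (0-indexed) is shifted by i+0, so successive shifts are 0, 1, 2, ….
Decoding cigvw: c−0=c, i−1=h, g−2=e, v−3=s, w−4=s.

chess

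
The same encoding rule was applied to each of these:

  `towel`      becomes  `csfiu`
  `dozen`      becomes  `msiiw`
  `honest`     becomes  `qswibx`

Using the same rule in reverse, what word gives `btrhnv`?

spider

Shifts by position in towel: pos 0: t→c (+9), pos 1: o→s (+4), pos 2: w→f (+9), pos 3: e→i (+4) — repeating every 2. The shifts repeat in a cycle of length 2: positions 0,1,… shift by +9, +4, then the pattern repeats.
Undoing it on btrhnv: b−9=s, t−4=p, r−9=i, h−4=d, n−9=e, v−4=r.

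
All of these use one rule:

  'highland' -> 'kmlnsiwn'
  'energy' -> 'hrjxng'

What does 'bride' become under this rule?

The shift increases by 1 at each position, starting from +3: 3, 4, 5, ….
On bride: b+3=e, r+4=v, i+5=n, d+6=j, e+7=l.

evnjl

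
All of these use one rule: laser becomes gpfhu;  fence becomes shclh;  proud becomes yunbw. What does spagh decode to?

l(11)→g(6) and a(0)→p(15) fit y≡11x+15 (mod 26); the inverse of 11 mod 26 is 19. This is an affine cipher: with a=0,…,z=25, each position x becomes (11x+15) mod 26.
Reversing it on spagh: s(18)→19·(18−15)≡5=f; p(15)→19·(15−15)≡0=a; a(0)→19·(0−15)≡1=b; g(6)→19·(6−15)≡11=l; h(7)→19·(7−15)≡4=e (all mod 26).

fable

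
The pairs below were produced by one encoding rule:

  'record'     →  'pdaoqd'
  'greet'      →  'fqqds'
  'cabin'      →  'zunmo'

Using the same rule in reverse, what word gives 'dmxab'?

polar

Two steps: reverse the string, then apply a Caesar shift of +12.
Decoding dmxab: shift back: d−12=r, m−12=a, x−12=l, a−12=o, b−12=p → ralop; then reverse → polar.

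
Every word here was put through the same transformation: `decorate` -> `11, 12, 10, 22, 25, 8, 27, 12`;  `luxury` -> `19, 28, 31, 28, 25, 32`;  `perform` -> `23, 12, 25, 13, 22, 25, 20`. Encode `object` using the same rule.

22, 9, 17, 12, 10, 27

d is letter #4 and maps to 11: an offset of 7. The number is (letter's place in the alphabet, a=1) + 7.
On object: o=15→22, b=2→9, j=10→17, e=5→12, c=3→10, t=20→27.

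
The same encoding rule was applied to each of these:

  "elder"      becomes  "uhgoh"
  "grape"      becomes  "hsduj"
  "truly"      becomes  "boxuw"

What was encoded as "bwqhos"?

The output letters match the input read backwards, each shifted +3: elder reversed is redle. The word is reversed, then every letter is shifted forward by 3.
Reversing it on bwqhos: shift back: b−3=y, w−3=t, q−3=n, h−3=e, o−3=l, s−3=p → ytnelp; then reverse → plenty.

plenty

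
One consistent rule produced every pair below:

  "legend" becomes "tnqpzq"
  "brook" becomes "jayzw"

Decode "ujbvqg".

market

In legend: l→t is +8, e→n is +9, g→q is +10, e→p is +11 — the shift increases by 1 each position. Letter i (0-indexed) is shifted by i+8, so successive shifts are 8, 9, 10, ….
Decoding ujbvqg: u−8=m, j−9=a, b−10=r, v−11=k, q−12=e, g−13=t.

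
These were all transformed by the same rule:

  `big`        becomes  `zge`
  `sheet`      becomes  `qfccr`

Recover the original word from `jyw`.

Compare letters: b→z is +24, i→g is +24, g→e is +24 — a constant shift. This is a Caesar cipher with shift 24.
Undoing it on jyw: j−24=l, y−24=a, w−24=y.

lay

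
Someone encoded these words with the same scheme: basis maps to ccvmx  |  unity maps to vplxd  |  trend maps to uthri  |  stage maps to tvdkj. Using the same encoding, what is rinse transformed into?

skqwj

In basis: b→c is +1, a→c is +2, s→v is +3, i→m is +4 — the shift increases by 1 each position. Letter i (0-indexed) is shifted by i+1, so successive shifts are 1, 2, 3, ….
Applying it to rinse: r+1=s, i+2=k, n+3=q, s+4=w, e+5=j.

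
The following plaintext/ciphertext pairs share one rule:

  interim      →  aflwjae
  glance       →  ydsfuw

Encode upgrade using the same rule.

mhyjsvw

Each letter is shifted forward by 18 in the alphabet (a Caesar shift of +18).
For upgrade: u+18=m, p+18=h, g+18=y, r+18=j, a+18=s, d+18=v, e+18=w.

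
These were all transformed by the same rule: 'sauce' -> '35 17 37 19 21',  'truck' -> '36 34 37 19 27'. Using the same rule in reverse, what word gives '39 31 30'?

won

s is letter #19 and maps to 35: an offset of 16. Letters become their 1-based position plus 16 (so a→17, b→18, …).
Reversing it on 39 31 30: 39→(39−16)÷1=23=w, 31→(31−16)÷1=15=o, 30→(30−16)÷1=14=n.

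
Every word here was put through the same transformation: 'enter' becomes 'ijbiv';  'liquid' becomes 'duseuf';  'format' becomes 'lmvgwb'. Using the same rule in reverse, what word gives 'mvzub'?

orbit

e(4)→i(8) and n(13)→j(9) fit y≡3x+22 (mod 26); the inverse of 3 mod 26 is 9. Each letter's alphabet position (a=0..z=25) is mapped through 3·x+22 mod 26 — an affine cipher.
Reversing it on mvzub: m(12)→9·(12−22)≡14=o; v(21)→9·(21−22)≡17=r; z(25)→9·(25−22)≡1=b; u(20)→9·(20−22)≡8=i; b(1)→9·(1−22)≡19=t (all mod 26).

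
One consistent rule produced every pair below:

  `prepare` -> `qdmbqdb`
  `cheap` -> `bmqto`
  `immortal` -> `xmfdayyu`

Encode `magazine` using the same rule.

qzulmsmy

The output letters match the input read backwards, each shifted +12: prepare reversed is eraperp. Read the word backwards and shift each letter +12.
Applying it to magazine: reverse → enizagam; then shift: e+12=q, n+12=z, i+12=u, z+12=l, a+12=m, g+12=s, a+12=m, m+12=y.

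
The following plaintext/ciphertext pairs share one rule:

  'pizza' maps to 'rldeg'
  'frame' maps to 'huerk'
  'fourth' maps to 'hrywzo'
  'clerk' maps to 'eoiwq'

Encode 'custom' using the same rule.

In pizza: p→r is +2, i→l is +3, z→d is +4, z→e is +5 — the shift increases by 1 each position. Letter i (0-indexed) is shifted by i+2, so successive shifts are 2, 3, 4, ….
For custom: c+2=e, u+3=x, s+4=w, t+5=y, o+6=u, m+7=t.

exwyut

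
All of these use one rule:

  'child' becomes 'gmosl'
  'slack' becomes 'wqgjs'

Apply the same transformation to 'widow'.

anjve

In child: c→g is +4, h→m is +5, i→o is +6, l→s is +7 — the shift increases by 1 each position. Letter i (0-indexed) is shifted by i+4, so successive shifts are 4, 5, 6, ….
On widow: w+4=a, i+5=n, d+6=j, o+7=v, w+8=e.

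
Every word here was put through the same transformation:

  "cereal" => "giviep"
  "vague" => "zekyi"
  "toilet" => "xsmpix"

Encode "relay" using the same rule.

Compare letters: c→g is +4, e→i is +4, r→v is +4 — a constant shift. Every letter moves 4 places later in the alphabet, wrapping around z→a.
Applying it to relay: r+4=v, e+4=i, l+4=p, a+4=e, y+4=c.

vipec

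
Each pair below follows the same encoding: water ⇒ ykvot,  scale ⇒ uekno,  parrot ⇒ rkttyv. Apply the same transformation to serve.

The rule splits by letter class: vowels +10, consonants +2.
For serve: s(cons)+2=u, e(vowel)+10=o, r(cons)+2=t, v(cons)+2=x, e(vowel)+10=o.

uotxo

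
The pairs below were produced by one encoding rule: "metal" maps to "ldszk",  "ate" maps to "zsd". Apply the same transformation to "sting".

rshmf

Compare letters: m→l is +25, e→d is +25, t→s is +25 — a constant shift. This is a Caesar cipher with shift 25.
On sting: s+25=r, t+25=s, i+25=h, n+25=m, g+25=f.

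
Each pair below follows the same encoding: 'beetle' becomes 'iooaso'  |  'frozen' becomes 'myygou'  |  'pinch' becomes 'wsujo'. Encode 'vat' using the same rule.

The shift depends on letter class: consonant b→i is +7, but vowel e→o is +10. Vowels shift forward by 10 and consonants shift forward by 7.
Applying it to vat: v(cons)+7=c, a(vowel)+10=k, t(cons)+7=a.

cka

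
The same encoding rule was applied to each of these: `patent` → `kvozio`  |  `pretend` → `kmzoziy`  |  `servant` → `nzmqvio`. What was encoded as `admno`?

Compare letters: p→k is +21, a→v is +21, t→o is +21 — a constant shift. Every letter moves 21 places later in the alphabet, wrapping around z→a.
Undoing it on admno: a−21=f, d−21=i, m−21=r, n−21=s, o−21=t.

first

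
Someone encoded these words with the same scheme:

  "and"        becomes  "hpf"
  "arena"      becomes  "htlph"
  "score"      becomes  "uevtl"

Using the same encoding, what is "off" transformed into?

vhh

The shift depends on letter class: consonant n→p is +2, but vowel a→h is +7. Vowels shift forward by 7 and consonants shift forward by 2.
Applying it to off: o(vowel)+7=v, f(cons)+2=h, f(cons)+2=h.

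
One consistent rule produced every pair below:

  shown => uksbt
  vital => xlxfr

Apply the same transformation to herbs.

jhvgy

In shown: s→u is +2, h→k is +3, o→s is +4, w→b is +5 — the shift increases by 1 each position. The shift increases by 1 at each position, starting from +2: 2, 3, 4, ….
For herbs: h+2=j, e+3=h, r+4=v, b+5=g, s+6=y.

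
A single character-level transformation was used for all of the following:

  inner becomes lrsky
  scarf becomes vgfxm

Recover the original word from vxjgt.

Letter i (0-indexed) is shifted by i+3, so successive shifts are 3, 4, 5, ….
Decoding vxjgt: v−3=s, x−4=t, j−5=e, g−6=a, t−7=m.

steam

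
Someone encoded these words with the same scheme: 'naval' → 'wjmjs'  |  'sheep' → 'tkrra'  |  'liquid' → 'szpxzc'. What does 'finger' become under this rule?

n(13)→w(22) and a(0)→j(9) fit y≡15x+9 (mod 26); the inverse of 15 mod 26 is 7. Each letter's alphabet position (a=0..z=25) is mapped through 15·x+9 mod 26 — an affine cipher.
On finger: f(5)→15·5+9≡6=g; i(8)→15·8+9≡25=z; n(13)→15·13+9≡22=w; g(6)→15·6+9≡21=v; e(4)→15·4+9≡17=r; r(17)→15·17+9≡4=e (all mod 26).

gzwvre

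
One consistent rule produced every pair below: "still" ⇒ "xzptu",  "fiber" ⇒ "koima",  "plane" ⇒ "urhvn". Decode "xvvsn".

In still: s→x is +5, t→z is +6, i→p is +7, l→t is +8 — the shift increases by 1 each position. The shift increases by 1 at each position, starting from +5: 5, 6, 7, ….
Undoing it on xvvsn: x−5=s, v−6=p, v−7=o, s−8=k, n−9=e.

spoke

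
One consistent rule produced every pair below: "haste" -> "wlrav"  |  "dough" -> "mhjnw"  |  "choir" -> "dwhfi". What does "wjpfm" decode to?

humid

h(7)→w(22) and a(0)→l(11) fit y≡9x+11 (mod 26); the inverse of 9 mod 26 is 3. This is an affine cipher: with a=0,…,z=25, each position x becomes (9x+11) mod 26.
Reversing it on wjpfm: w(22)→3·(22−11)≡7=h; j(9)→3·(9−11)≡20=u; p(15)→3·(15−11)≡12=m; f(5)→3·(5−11)≡8=i; m(12)→3·(12−11)≡3=d (all mod 26).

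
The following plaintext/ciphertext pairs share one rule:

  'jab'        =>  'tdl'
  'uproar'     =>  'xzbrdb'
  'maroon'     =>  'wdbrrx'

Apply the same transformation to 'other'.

rdrhb

The shift depends on letter class: consonant j→t is +10, but vowel a→d is +3. The rule splits by letter class: vowels +3, consonants +10.
For other: o(vowel)+3=r, t(cons)+10=d, h(cons)+10=r, e(vowel)+3=h, r(cons)+10=b.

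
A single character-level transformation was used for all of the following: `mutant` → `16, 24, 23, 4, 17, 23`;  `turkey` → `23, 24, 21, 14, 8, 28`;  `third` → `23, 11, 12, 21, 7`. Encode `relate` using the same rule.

m is letter #13 and maps to 16: an offset of 3. The number is (letter's place in the alphabet, a=1) + 3.
For relate: r=18→21, e=5→8, l=12→15, a=1→4, t=20→23, e=5→8.

21, 8, 15, 4, 23, 8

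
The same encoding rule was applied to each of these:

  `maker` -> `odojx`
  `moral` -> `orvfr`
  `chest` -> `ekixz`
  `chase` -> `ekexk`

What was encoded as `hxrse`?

funny

Each letter shifts forward by (position + 2), i.e. 2, 3, 4, … — the shift grows by one for each successive letter.
Reversing it on hxrse: h−2=f, x−3=u, r−4=n, s−5=n, e−6=y.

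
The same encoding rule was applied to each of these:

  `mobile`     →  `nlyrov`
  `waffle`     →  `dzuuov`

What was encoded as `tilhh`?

Each pair mirrors across the alphabet (m↔n, o↔l, b↔y): positions sum to 25. Each letter is replaced by its mirror in the alphabet: a↔z, b↔y, c↔x, and so on (the Atbash cipher).
Decoding tilhh: t↔g, i↔r, l↔o, h↔s, h↔s.

gross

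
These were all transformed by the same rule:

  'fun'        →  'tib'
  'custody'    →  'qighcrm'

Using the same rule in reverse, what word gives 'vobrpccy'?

handbook

Compare letters: f→t is +14, u→i is +14, n→b is +14 — a constant shift. Each letter is shifted forward by 14 in the alphabet (a Caesar shift of +14).
Decoding vobrpccy: v−14=h, o−14=a, b−14=n, r−14=d, p−14=b, c−14=o, c−14=o, y−14=k.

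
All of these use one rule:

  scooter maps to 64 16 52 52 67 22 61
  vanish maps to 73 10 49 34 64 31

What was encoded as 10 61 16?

arc

s(#19)→64 and c(#3)→16: differences scale by 3, so n = 3·pos + 7. With a=1..z=26, the number is 3·pos + 7.
Undoing it on 10 61 16: 10→(10−7)÷3=1=a, 61→(61−7)÷3=18=r, 16→(16−7)÷3=3=c.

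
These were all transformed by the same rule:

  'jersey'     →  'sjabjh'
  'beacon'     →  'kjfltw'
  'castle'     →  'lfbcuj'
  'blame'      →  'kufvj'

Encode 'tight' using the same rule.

The shift depends on letter class: consonant j→s is +9, but vowel e→j is +5. Two shifts are in play — +5 for a/e/i/o/u, +9 for every other letter.
On tight: t(cons)+9=c, i(vowel)+5=n, g(cons)+9=p, h(cons)+9=q, t(cons)+9=c.

cnpqc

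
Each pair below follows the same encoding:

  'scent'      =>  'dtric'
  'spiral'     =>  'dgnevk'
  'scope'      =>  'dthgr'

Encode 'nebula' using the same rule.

s(18)→d(3) and c(2)→t(19) fit y≡25x+21 (mod 26); the inverse of 25 mod 26 is 25. Treating letters as 0–25, the rule is x ↦ 25x + 21 (mod 26).
For nebula: n(13)→25·13+21≡8=i; e(4)→25·4+21≡17=r; b(1)→25·1+21≡20=u; u(20)→25·20+21≡1=b; l(11)→25·11+21≡10=k; a(0)→25·0+21≡21=v (all mod 26).

irubkv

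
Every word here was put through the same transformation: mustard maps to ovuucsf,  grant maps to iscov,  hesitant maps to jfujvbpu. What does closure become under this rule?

emqtwsg

Shifts by position in mustard: pos 0: m→o (+2), pos 1: u→v (+1), pos 2: s→u (+2), pos 3: t→u (+1) — repeating every 2. It's a Vigenère-style cipher with numeric key [2,1]: position i shifts by key[i mod 2].
For closure: c+2=e, l+1=m, o+2=q, s+1=t, u+2=w, r+1=s, e+2=g.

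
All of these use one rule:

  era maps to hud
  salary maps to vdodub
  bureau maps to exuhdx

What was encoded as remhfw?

object

Compare letters: e→h is +3, r→u is +3, a→d is +3 — a constant shift. This is a Caesar cipher with shift 3.
Reversing it on remhfw: r−3=o, e−3=b, m−3=j, h−3=e, f−3=c, w−3=t.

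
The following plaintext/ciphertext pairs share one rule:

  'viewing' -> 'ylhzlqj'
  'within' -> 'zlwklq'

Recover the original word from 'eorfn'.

block

Compare letters: v→y is +3, i→l is +3, e→h is +3 — a constant shift. This is a Caesar cipher with shift 3.
Undoing it on eorfn: e−3=b, o−3=l, r−3=o, f−3=c, n−3=k.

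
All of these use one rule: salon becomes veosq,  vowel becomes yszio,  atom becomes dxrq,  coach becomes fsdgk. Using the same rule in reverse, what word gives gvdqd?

Shifts by position in salon: pos 0: s→v (+3), pos 1: a→e (+4), pos 2: l→o (+3), pos 3: o→s (+4) — repeating every 2. The shifts repeat in a cycle of length 2: positions 0,1,… shift by +3, +4, then the pattern repeats.
Reversing it on gvdqd: g−3=d, v−4=r, d−3=a, q−4=m, d−3=a.

drama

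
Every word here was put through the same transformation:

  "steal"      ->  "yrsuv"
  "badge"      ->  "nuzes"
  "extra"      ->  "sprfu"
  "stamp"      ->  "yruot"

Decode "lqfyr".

first

This is an affine cipher: with a=0,…,z=25, each position x becomes (19x+20) mod 26.
Reversing it on lqfyr: l(11)→11·(11−20)≡5=f; q(16)→11·(16−20)≡8=i; f(5)→11·(5−20)≡17=r; y(24)→11·(24−20)≡18=s; r(17)→11·(17−20)≡19=t (all mod 26).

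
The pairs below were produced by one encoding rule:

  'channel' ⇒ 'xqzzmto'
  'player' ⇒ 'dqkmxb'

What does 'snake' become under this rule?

qwmze

The output letters match the input read backwards, each shifted +12: channel reversed is lennahc. Read the word backwards and shift each letter +12.
For snake: reverse → ekans; then shift: e+12=q, k+12=w, a+12=m, n+12=z, s+12=e.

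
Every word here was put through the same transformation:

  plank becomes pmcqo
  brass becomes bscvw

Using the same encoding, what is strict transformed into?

sutlgy

Each letter shifts forward by its position index (0, 1, 2, …) — the shift grows by one for each successive letter.
Applying it to strict: s+0=s, t+1=u, r+2=t, i+3=l, c+4=g, t+5=y.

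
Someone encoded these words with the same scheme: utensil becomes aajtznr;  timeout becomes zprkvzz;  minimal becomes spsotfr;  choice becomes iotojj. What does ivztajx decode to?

counter

The shifts repeat in a cycle of length 3: positions 0,1,… shift by +6, +7, +5, then the pattern repeats.
Decoding ivztajx: i−6=c, v−7=o, z−5=u, t−6=n, a−7=t, j−5=e, x−6=r.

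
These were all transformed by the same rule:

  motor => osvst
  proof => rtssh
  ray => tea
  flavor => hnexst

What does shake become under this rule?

ujemi

The shift depends on letter class: consonant m→o is +2, but vowel o→s is +4. Two shifts are in play — +4 for a/e/i/o/u, +2 for every other letter.
Applying it to shake: s(cons)+2=u, h(cons)+2=j, a(vowel)+4=e, k(cons)+2=m, e(vowel)+4=i.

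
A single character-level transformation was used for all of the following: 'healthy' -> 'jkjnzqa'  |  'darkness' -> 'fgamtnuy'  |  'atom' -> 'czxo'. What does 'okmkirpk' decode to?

Shifts by position in healthy: pos 0: h→j (+2), pos 1: e→k (+6), pos 2: a→j (+9), pos 3: l→n (+2), pos 4: t→z (+6), pos 5: h→q (+9) — repeating every 3. It's a Vigenère-style cipher with numeric key [2,6,9]: position i shifts by key[i mod 3].
Undoing it on okmkirpk: o−2=m, k−6=e, m−9=d, k−2=i, i−6=c, r−9=i, p−2=n, k−6=e.

medicine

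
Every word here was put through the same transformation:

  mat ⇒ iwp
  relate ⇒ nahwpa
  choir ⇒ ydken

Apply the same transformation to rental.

najpwh

Compare letters: m→i is +22, a→w is +22, t→p is +22 — a constant shift. Each letter is shifted forward by 22 in the alphabet (a Caesar shift of +22).
On rental: r+22=n, e+22=a, n+22=j, t+22=p, a+22=w, l+22=h.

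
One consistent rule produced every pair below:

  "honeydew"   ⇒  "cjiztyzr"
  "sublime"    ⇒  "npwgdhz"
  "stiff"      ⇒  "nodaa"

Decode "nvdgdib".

Compare letters: h→c is +21, o→j is +21, n→i is +21 — a constant shift. It's a constant shift of +21 (ROT21).
Reversing it on nvdgdib: n−21=s, v−21=a, d−21=i, g−21=l, d−21=i, i−21=n, b−21=g.

sailing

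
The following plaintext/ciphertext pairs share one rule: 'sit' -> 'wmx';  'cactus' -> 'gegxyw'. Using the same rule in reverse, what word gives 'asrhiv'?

wonder

Compare letters: s→w is +4, i→m is +4, t→x is +4 — a constant shift. Every letter moves 4 places later in the alphabet, wrapping around z→a.
Reversing it on asrhiv: a−4=w, s−4=o, r−4=n, h−4=d, i−4=e, v−4=r.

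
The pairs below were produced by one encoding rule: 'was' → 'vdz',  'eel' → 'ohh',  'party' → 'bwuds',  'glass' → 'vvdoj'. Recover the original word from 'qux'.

Read the word backwards and shift each letter +3.
Undoing it on qux: shift back: q−3=n, u−3=r, x−3=u → nru; then reverse → urn.

urn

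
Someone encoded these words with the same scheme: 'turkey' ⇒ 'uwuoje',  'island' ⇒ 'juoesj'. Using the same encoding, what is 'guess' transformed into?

hwhwx

In turkey: t→u is +1, u→w is +2, r→u is +3, k→o is +4 — the shift increases by 1 each position. Each letter shifts forward by (position + 1), i.e. 1, 2, 3, … — the shift grows by one for each successive letter.
On guess: g+1=h, u+2=w, e+3=h, s+4=w, s+5=x.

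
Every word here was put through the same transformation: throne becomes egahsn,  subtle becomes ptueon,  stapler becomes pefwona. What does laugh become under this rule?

t(19)→e(4) and h(7)→g(6) fit y≡15x+5 (mod 26); the inverse of 15 mod 26 is 7. Treating letters as 0–25, the rule is x ↦ 15x + 5 (mod 26).
On laugh: l(11)→15·11+5≡14=o; a(0)→15·0+5≡5=f; u(20)→15·20+5≡19=t; g(6)→15·6+5≡17=r; h(7)→15·7+5≡6=g (all mod 26).

oftrg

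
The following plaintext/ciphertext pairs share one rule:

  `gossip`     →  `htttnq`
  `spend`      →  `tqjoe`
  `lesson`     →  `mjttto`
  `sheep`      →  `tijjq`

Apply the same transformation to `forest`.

gtsjtu

The rule splits by letter class: vowels +5, consonants +1.
For forest: f(cons)+1=g, o(vowel)+5=t, r(cons)+1=s, e(vowel)+5=j, s(cons)+1=t, t(cons)+1=u.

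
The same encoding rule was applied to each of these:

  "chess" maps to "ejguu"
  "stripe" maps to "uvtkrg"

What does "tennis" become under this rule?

vgppku

This is a Caesar cipher with shift 2.
For tennis: t+2=v, e+2=g, n+2=p, n+2=p, i+2=k, s+2=u.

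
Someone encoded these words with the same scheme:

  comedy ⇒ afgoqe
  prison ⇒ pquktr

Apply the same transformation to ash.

juc

The output letters match the input read backwards, each shifted +2: comedy reversed is ydemoc. Two steps: reverse the string, then apply a Caesar shift of +2.
Applying it to ash: reverse → hsa; then shift: h+2=j, s+2=u, a+2=c.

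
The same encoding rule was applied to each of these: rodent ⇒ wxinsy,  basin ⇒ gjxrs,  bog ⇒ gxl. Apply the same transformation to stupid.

xyduri

Two shifts are in play — +9 for a/e/i/o/u, +5 for every other letter.
On stupid: s(cons)+5=x, t(cons)+5=y, u(vowel)+9=d, p(cons)+5=u, i(vowel)+9=r, d(cons)+5=i.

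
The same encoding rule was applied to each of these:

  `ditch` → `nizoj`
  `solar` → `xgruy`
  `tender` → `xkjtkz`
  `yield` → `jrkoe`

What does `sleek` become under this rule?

qkkry

Two steps: reverse the string, then apply a Caesar shift of +6.
Applying it to sleek: reverse → keels; then shift: k+6=q, e+6=k, e+6=k, l+6=r, s+6=y.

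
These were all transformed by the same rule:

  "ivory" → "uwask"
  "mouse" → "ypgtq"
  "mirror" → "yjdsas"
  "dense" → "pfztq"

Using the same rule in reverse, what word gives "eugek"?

Shifts by position in ivory: pos 0: i→u (+12), pos 1: v→w (+1), pos 2: o→a (+12), pos 3: r→s (+1) — repeating every 2. The shifts repeat in a cycle of length 2: positions 0,1,… shift by +12, +1, then the pattern repeats.
Undoing it on eugek: e−12=s, u−1=t, g−12=u, e−1=d, k−12=y.

study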